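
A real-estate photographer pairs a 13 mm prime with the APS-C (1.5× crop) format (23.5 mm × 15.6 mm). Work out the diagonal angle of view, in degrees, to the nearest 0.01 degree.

94.66°

Sensor diagonal = √(23.5² + 15.6²) = √795.6100 ≈ 28.2066 mm.
Angle of view α = 2·arctan(d/2f) with d = 28.2066 mm and f = 13 mm.
d/2f = 1.08487; arctan(1.08487) ≈ 47.3310°, so α ≈ 94.6620°.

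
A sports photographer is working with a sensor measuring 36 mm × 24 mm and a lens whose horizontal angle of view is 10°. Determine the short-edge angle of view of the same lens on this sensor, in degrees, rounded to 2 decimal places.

6.68°

From the horizontal AOV: f = 36 / (2·tan(5°)) = 36 / 0.17498 ≈ 205.7409 mm.
Short-edge AOV = 2·arctan(24 / (2 × 205.7409)) = 2·arctan(0.05833) ≈ 6.6761°.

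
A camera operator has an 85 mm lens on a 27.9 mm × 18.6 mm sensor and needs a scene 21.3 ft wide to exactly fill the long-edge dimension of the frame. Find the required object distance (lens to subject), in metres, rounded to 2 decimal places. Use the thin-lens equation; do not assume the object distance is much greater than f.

19.86 m

W: 21.3 ft × 304.8 mm/ft = 6492.24 mm.
Magnification m = w/W = dᵢ/dₒ; combined with 1/f = 1/dₒ + 1/dᵢ this gives dₒ = f·(1 + W/w).
dₒ = 85 mm × (1 + 6492.24/27.9) = 85 × 233.6968 ≈ 19864.225 mm = 19.8642 m.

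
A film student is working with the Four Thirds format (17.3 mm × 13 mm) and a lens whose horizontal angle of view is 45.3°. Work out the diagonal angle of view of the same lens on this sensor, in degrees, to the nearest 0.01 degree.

From the horizontal AOV: f = 17.3 / (2·tan(22.65°)) = 17.3 / 0.83457 ≈ 20.7293 mm.
Sensor diagonal = √(17.3² + 13²) = √468.2900 ≈ 21.6400 mm.
Diagonal AOV = 2·arctan(21.6400 / (2 × 20.7293)) = 2·arctan(0.52197) ≈ 55.1262°.

55.13°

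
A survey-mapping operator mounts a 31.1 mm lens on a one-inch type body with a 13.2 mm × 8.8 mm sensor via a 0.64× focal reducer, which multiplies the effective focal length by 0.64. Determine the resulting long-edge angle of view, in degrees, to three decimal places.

Effective focal length f = 31.1 × 0.64 = 19.904 mm.
α = 2·arctan(13.2 / (2 × 19.904)) = 2·arctan(0.33159) ≈ 36.6902°.

36.690°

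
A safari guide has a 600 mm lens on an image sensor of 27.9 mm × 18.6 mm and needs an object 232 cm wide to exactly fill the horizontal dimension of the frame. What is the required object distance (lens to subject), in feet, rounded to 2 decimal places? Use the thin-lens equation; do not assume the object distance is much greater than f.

165.66 ft

W: 232 cm = 2320 mm.
Magnification m = w/W = dᵢ/dₒ; combined with 1/f = 1/dₒ + 1/dᵢ this gives dₒ = f·(1 + W/w).
dₒ = 600 mm × (1 + 2320/27.9) = 600 × 84.1541 ≈ 50492.473 mm = 50492.473/304.8 ft = 165.658 ft.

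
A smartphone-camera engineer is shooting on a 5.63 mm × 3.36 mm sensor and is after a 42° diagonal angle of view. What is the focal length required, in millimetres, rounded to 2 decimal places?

8.54 mm

Sensor diagonal = √(5.63² + 3.36²) = √42.9865 ≈ 6.5564 mm.
From α = 2·arctan(d/2f) we get f = d / (2·tan(α/2)).
With d = 6.5564 mm and α/2 = 21°, tan(α/2) ≈ 0.38386, so f ≈ 6.5564 / 0.76773 ≈ 8.5400 mm.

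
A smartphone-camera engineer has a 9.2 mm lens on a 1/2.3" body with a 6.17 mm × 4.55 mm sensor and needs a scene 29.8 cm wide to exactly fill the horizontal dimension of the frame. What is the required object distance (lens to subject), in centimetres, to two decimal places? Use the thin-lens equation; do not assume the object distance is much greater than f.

45.35 cm

W: 29.8 cm = 298 mm.
Magnification m = w/W = dᵢ/dₒ; combined with 1/f = 1/dₒ + 1/dᵢ this gives dₒ = f·(1 + W/w).
dₒ = 9.2 mm × (1 + 298/6.17) = 9.2 × 49.2982 ≈ 453.544 mm = 45.3544 cm.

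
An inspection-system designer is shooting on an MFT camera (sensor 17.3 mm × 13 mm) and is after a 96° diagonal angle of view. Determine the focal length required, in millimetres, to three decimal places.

9.742 mm

Sensor diagonal = √(17.3² + 13²) = √468.2900 ≈ 21.6400 mm.
From α = 2·arctan(d/2f) we get f = d / (2·tan(α/2)).
With d = 21.6400 mm and α/2 = 48°, tan(α/2) ≈ 1.11061, so f ≈ 21.6400 / 2.22123 ≈ 9.7424 mm.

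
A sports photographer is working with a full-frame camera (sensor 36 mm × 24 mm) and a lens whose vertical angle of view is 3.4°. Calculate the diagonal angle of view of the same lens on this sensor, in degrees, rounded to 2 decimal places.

6.13°

From the vertical AOV: f = 24 / (2·tan(1.7°)) = 24 / 0.05936 ≈ 404.3221 mm.
Sensor diagonal = √(36² + 24²) = √1872.0000 ≈ 43.2666 mm.
Diagonal AOV = 2·arctan(43.2666 / (2 × 404.3221)) = 2·arctan(0.05351) ≈ 6.1254°.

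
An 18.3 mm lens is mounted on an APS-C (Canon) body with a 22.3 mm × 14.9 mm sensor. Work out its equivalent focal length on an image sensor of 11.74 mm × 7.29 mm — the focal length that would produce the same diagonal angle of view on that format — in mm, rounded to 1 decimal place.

9.4 mm

Sensor diagonal = √(22.3² + 14.9²) = √719.3000 ≈ 26.8198 mm.
Sensor diagonal = √(11.74² + 7.29²) = √190.9717 ≈ 13.8193 mm.
Equal angle of view means equal diagonal/f ratio, so f₂ = f₁ · (diagonal₂/diagonal₁) = 18.3 × 13.8193/26.8198.
f₂ = 18.3 × 0.51526 ≈ 9.429 mm.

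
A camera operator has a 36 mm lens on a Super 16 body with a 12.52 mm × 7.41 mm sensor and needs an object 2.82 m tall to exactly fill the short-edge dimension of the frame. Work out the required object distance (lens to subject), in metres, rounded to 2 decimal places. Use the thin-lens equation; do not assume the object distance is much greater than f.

13.74 m

W: 2.82 m = 2820 mm.
Magnification m = h/W = dᵢ/dₒ; combined with 1/f = 1/dₒ + 1/dᵢ this gives dₒ = f·(1 + W/h).
dₒ = 36 mm × (1 + 2820/7.41) = 36 × 381.5668 ≈ 13736.405 mm = 13.7364 m.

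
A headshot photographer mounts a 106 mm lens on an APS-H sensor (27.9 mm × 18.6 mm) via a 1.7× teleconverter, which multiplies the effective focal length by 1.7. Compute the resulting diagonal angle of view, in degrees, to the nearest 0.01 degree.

10.63°

Effective focal length f = 106 × 1.7 = 180.2 mm.
Sensor diagonal = √(27.9² + 18.6²) = √1124.3700 ≈ 33.5316 mm.
α = 2·arctan(33.532 / (2 × 180.2)) = 2·arctan(0.09304) ≈ 10.6310°.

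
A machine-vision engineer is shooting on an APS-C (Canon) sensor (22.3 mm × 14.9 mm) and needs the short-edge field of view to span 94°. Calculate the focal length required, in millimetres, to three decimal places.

6.947 mm

From α = 2·arctan(h/2f) we get f = h / (2·tan(α/2)).
With h = 14.9 mm and α/2 = 47°, tan(α/2) ≈ 1.07237, so f ≈ 14.9 / 2.14474 ≈ 6.9472 mm.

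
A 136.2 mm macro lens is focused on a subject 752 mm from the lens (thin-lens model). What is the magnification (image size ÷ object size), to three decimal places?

0.221×

Thin lens: 1/f = 1/dₒ + 1/dᵢ → 1/dᵢ = 1/136.2 − 1/752 = 0.0060124 mm⁻¹, so dᵢ ≈ 166.3241 mm.
Magnification m = dᵢ/dₒ = 166.3241/752 ≈ 0.22118.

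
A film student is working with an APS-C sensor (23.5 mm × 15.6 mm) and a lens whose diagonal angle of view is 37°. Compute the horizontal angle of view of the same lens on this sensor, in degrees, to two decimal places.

Sensor diagonal = √(23.5² + 15.6²) = √795.6100 ≈ 28.2066 mm.
From the diagonal AOV: f = 28.2066 / (2·tan(18.5°)) = 28.2066 / 0.66919 ≈ 42.1503 mm.
Horizontal AOV = 2·arctan(23.5 / (2 × 42.1503)) = 2·arctan(0.27876) ≈ 31.1532°.

31.15°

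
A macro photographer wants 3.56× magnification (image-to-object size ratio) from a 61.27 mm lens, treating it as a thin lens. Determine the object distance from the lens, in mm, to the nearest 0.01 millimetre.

With m = dᵢ/dₒ and 1/f = 1/dₒ + 1/dᵢ, substituting dᵢ = m·dₒ gives 1/f = (1 + 1/m)/dₒ, hence dₒ = f·(1 + 1/m).
dₒ = 61.27 × (1 + 1/3.56) = 61.27 × 1.28090 ≈ 78.481 mm.

78.48 mm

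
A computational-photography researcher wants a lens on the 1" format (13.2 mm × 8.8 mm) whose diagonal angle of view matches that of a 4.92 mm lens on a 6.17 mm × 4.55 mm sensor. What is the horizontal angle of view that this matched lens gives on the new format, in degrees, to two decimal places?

65.91°

Sensor diagonal = √(6.17² + 4.55²) = √58.7714 ≈ 7.6663 mm.
Sensor diagonal = √(13.2² + 8.8²) = √251.6800 ≈ 15.8644 mm.
Equal diagonal AOV ⇒ f₂ = f₁ · 15.8644/7.6663 = 4.92 × 2.06939 ≈ 10.1814 mm.
Horizontal AOV on the new format = 2·arctan(13.2 / (2 × 10.1814)) = 2·arctan(0.64824) ≈ 65.9060°.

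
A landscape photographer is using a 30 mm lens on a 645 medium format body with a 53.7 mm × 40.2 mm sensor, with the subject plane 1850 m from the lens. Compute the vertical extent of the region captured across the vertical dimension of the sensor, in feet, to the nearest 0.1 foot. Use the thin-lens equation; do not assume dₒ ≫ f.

dₒ: 1850 m = 1.85e+06 mm.
Similar triangles through the lens centre give W/dₒ = h/dᵢ; with 1/f = 1/dₒ + 1/dᵢ this gives W = h·(dₒ − f)/f.
W = 40.2 mm × (1.85e+06 − 30) / 30 = 40.2 × 61665.6667 ≈ 2478959.800 mm = 2478959.800/304.8 ft = 8133.07 ft.

8133.1 ft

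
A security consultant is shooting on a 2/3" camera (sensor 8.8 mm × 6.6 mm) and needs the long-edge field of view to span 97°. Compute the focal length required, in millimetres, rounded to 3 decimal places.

3.893 mm

From α = 2·arctan(w/2f) we get f = w / (2·tan(α/2)).
With w = 8.8 mm and α/2 = 48.5°, tan(α/2) ≈ 1.13029, so f ≈ 8.8 / 2.26059 ≈ 3.8928 mm.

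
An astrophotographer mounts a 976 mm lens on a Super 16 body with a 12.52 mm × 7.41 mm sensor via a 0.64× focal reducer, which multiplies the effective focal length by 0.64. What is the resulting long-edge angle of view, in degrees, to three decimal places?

1.148°

Effective focal length f = 976 × 0.64 = 624.64 mm.
α = 2·arctan(12.52 / (2 × 624.64)) = 2·arctan(0.01002) ≈ 1.1484°.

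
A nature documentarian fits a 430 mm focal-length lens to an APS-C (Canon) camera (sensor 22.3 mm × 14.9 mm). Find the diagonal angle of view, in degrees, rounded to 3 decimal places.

3.572°

Sensor diagonal = √(22.3² + 14.9²) = √719.3000 ≈ 26.8198 mm.
Angle of view α = 2·arctan(d/2f) with d = 26.8198 mm and f = 430 mm.
d/2f = 0.03119; arctan(0.03119) ≈ 1.7862°, so α ≈ 3.5725°.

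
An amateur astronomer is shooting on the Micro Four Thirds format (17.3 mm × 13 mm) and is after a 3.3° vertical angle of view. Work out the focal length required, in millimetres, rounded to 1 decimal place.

225.6 mm

From α = 2·arctan(h/2f) we get f = h / (2·tan(α/2)).
With h = 13 mm and α/2 = 1.65°, tan(α/2) ≈ 0.02881, so f ≈ 13 / 0.05761 ≈ 225.6482 mm.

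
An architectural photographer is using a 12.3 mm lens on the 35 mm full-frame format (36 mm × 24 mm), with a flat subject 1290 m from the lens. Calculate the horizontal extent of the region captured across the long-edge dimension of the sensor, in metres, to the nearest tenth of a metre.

3775.6 m

dₒ: 1290 m = 1.29e+06 mm.
Similar triangles through the lens centre give W/dₒ = w/dᵢ; with 1/f = 1/dₒ + 1/dᵢ this gives W = w·(dₒ − f)/f.
W = 36 mm × (1.29e+06 − 12.3) / 12.3 = 36 × 104877.0488 ≈ 3775573.756 mm = 3775.57 m.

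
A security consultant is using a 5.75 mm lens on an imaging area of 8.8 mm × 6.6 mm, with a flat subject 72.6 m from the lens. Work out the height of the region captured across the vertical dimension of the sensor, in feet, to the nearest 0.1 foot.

273.4 ft

dₒ: 72.6 m = 72600 mm.
Similar triangles through the lens centre give W/dₒ = h/dᵢ; with 1/f = 1/dₒ + 1/dᵢ this gives W = h·(dₒ − f)/f.
W = 6.6 mm × (72600 − 5.75) / 5.75 = 6.6 × 12625.0870 ≈ 83325.574 mm = 83325.574/304.8 ft = 273.378 ft.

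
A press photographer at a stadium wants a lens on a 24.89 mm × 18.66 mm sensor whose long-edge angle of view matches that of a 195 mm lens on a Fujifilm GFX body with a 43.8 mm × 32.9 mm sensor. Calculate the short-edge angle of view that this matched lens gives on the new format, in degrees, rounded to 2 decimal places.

9.63°

Equal long-edge AOV ⇒ f₂ = f₁ · 24.89/43.8 = 195 × 0.56826 ≈ 110.8116 mm.
Short-edge AOV on the new format = 2·arctan(18.66 / (2 × 110.8116)) = 2·arctan(0.08420) ≈ 9.6256°.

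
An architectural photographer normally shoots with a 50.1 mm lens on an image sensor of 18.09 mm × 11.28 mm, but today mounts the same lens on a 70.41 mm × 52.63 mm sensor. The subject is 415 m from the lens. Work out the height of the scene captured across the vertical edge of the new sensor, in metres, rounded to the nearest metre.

The focal length stays 50.1 mm; the relevant sensor dimension is now h = 52.63 mm. Object distance dₒ = 415 m = 415000 mm.
Thin-lens field height W = h·(dₒ − f)/f = 52.63 × (415000 − 50.1)/50.1 ≈ 435904.456 mm = 435.904 m.

436 m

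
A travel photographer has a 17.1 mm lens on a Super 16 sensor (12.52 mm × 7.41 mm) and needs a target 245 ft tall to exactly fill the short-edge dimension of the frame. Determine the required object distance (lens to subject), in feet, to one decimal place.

W: 245 ft × 304.8 mm/ft = 74676.00 mm.
Magnification m = h/W = dᵢ/dₒ; combined with 1/f = 1/dₒ + 1/dᵢ this gives dₒ = f·(1 + W/h).
dₒ = 17.1 mm × (1 + 74676/7.41) = 17.1 × 10078.7325 ≈ 172346.325 mm = 172346.325/304.8 ft = 565.441 ft.

565.4 ft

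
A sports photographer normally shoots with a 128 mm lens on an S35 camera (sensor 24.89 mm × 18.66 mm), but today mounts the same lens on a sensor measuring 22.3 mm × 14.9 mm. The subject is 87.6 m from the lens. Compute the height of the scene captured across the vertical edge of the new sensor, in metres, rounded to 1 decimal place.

10.2 m

The focal length stays 128 mm; the relevant sensor dimension is now h = 14.9 mm. Object distance dₒ = 87.6 m = 87600 mm.
Thin-lens field height W = h·(dₒ − f)/f = 14.9 × (87600 − 128)/128 ≈ 10182.288 mm = 10.1823 m.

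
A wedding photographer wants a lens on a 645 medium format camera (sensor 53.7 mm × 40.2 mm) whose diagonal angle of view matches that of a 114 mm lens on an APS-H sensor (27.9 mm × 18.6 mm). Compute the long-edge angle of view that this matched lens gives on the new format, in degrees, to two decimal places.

13.43°

Sensor diagonal = √(27.9² + 18.6²) = √1124.3700 ≈ 33.5316 mm.
Sensor diagonal = √(53.7² + 40.2²) = √4499.7300 ≈ 67.0800 mm.
Equal diagonal AOV ⇒ f₂ = f₁ · 67.0800/33.5316 = 114 × 2.00050 ≈ 228.0570 mm.
Long-edge AOV on the new format = 2·arctan(53.7 / (2 × 228.0570)) = 2·arctan(0.11773) ≈ 13.4295°.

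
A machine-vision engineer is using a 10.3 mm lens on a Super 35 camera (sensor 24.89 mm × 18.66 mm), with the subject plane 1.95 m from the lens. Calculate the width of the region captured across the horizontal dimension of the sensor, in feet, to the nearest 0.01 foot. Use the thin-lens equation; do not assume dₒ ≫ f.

dₒ: 1.95 m = 1950 mm.
Similar triangles through the lens centre give W/dₒ = w/dᵢ; with 1/f = 1/dₒ + 1/dᵢ this gives W = w·(dₒ − f)/f.
W = 24.89 mm × (1950 − 10.3) / 10.3 = 24.89 × 188.3204 ≈ 4687.294 mm = 4687.294/304.8 ft = 15.3783 ft.

15.38 ft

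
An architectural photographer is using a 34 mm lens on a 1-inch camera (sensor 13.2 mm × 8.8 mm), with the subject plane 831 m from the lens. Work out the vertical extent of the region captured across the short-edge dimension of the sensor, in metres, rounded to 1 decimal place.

215.1 m

dₒ: 831 m = 831000 mm.
Similar triangles through the lens centre give W/dₒ = h/dᵢ; with 1/f = 1/dₒ + 1/dᵢ this gives W = h·(dₒ − f)/f.
W = 8.8 mm × (831000 − 34) / 34 = 8.8 × 24440.1765 ≈ 215073.553 mm = 215.074 m.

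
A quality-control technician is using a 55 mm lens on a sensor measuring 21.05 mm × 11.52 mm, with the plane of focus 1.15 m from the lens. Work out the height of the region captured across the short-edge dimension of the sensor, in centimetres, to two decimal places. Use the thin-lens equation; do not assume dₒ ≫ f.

22.94 cm

dₒ: 1.15 m = 1150 mm.
Similar triangles through the lens centre give W/dₒ = h/dᵢ; with 1/f = 1/dₒ + 1/dᵢ this gives W = h·(dₒ − f)/f.
W = 11.52 mm × (1150 − 55) / 55 = 11.52 × 19.9091 ≈ 229.353 mm = 22.9353 cm.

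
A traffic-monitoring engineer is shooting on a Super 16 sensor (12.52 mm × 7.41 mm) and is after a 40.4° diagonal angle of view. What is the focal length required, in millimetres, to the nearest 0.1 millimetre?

Sensor diagonal = √(12.52² + 7.41²) = √211.6585 ≈ 14.5485 mm.
From α = 2·arctan(d/2f) we get f = d / (2·tan(α/2)).
With d = 14.5485 mm and α/2 = 20.2°, tan(α/2) ≈ 0.36793, so f ≈ 14.5485 / 0.73586 ≈ 19.7708 mm.

19.8 mm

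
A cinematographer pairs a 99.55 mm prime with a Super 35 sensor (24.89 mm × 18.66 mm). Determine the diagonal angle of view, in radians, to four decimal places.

Sensor diagonal = √(24.89² + 18.66²) = √967.7077 ≈ 31.1080 mm.
Angle of view α = 2·arctan(d/2f) with d = 31.1080 mm and f = 99.55 mm.
d/2f = 0.15624; arctan(0.15624) ≈ 0.1550 rad, so α ≈ 0.3100 rad.

0.3100 rad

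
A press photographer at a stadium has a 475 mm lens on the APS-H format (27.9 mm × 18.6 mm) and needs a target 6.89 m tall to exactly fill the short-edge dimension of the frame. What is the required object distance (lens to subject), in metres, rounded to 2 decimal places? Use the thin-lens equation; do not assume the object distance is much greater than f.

W: 6.89 m = 6890 mm.
Magnification m = h/W = dᵢ/dₒ; combined with 1/f = 1/dₒ + 1/dᵢ this gives dₒ = f·(1 + W/h).
dₒ = 475 mm × (1 + 6890/18.6) = 475 × 371.4301 ≈ 176429.301 mm = 176.429 m.

176.43 m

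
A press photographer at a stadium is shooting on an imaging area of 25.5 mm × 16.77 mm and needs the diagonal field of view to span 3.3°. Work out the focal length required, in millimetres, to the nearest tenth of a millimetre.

Sensor diagonal = √(25.5² + 16.77²) = √931.4829 ≈ 30.5202 mm.
From α = 2·arctan(d/2f) we get f = d / (2·tan(α/2)).
With d = 30.5202 mm and α/2 = 1.65°, tan(α/2) ≈ 0.02881, so f ≈ 30.5202 / 0.05761 ≈ 529.7562 mm.

529.8 mm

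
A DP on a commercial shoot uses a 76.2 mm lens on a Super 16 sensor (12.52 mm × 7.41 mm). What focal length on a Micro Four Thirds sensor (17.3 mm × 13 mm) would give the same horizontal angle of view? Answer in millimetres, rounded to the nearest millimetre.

Equal angle of view means equal width/f ratio, so f₂ = f₁ · (width₂/width₁) = 76.2 × 17.3/12.52.
f₂ = 76.2 × 1.38179 ≈ 105.292 mm.

105 mm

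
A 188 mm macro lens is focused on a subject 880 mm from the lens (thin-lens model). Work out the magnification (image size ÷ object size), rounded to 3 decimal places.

0.272×

Thin lens: 1/f = 1/dₒ + 1/dᵢ → 1/dᵢ = 1/188 − 1/880 = 0.0041828 mm⁻¹, so dᵢ ≈ 239.0751 mm.
Magnification m = dᵢ/dₒ = 239.0751/880 ≈ 0.27168.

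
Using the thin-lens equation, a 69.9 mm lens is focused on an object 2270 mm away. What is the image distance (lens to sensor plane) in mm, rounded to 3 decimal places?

72.121 mm

1/dᵢ = 1/f − 1/dₒ = 1/69.9 − 1/2270 = 0.0138656 mm⁻¹.
dᵢ = 1/0.0138656 ≈ 72.1208 mm.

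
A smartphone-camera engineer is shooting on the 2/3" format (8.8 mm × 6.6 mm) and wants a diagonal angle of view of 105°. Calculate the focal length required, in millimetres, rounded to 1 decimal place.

Sensor diagonal = √(8.8² + 6.6²) = √121.0000 ≈ 11.0000 mm.
From α = 2·arctan(d/2f) we get f = d / (2·tan(α/2)).
With d = 11.0000 mm and α/2 = 52.5°, tan(α/2) ≈ 1.30323, so f ≈ 11.0000 / 2.60645 ≈ 4.2203 mm.

4.2 mm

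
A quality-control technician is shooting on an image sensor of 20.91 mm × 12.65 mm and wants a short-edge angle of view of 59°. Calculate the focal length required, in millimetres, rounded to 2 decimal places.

From α = 2·arctan(h/2f) we get f = h / (2·tan(α/2)).
With h = 12.65 mm and α/2 = 29.5°, tan(α/2) ≈ 0.56577, so f ≈ 12.65 / 1.13155 ≈ 11.1794 mm.

11.18 mm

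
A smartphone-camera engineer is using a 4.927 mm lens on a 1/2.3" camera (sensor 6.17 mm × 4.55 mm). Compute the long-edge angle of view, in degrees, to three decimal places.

Angle of view α = 2·arctan(w/2f) with w = 6.17 mm and f = 4.927 mm.
w/2f = 0.62614; arctan(0.62614) ≈ 32.0524°, so α ≈ 64.1048°.

64.105°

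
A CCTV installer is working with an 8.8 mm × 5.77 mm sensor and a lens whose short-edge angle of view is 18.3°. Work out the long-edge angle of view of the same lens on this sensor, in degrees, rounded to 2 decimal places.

From the short-edge AOV: f = 5.77 / (2·tan(9.15°)) = 5.77 / 0.32214 ≈ 17.9116 mm.
Long-edge AOV = 2·arctan(8.8 / (2 × 17.9116)) = 2·arctan(0.24565) ≈ 27.6030°.

27.60°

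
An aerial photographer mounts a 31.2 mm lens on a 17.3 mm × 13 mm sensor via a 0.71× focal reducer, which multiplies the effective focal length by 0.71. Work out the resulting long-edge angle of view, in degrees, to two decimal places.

42.66°

Effective focal length f = 31.2 × 0.71 = 22.152 mm.
α = 2·arctan(17.3 / (2 × 22.152)) = 2·arctan(0.39048) ≈ 42.6597°.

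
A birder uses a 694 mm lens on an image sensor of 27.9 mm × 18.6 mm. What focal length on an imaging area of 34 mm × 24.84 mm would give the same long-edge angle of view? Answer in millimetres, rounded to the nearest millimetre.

846 mm

Equal angle of view means equal width/f ratio, so f₂ = f₁ · (width₂/width₁) = 694 × 34/27.9.
f₂ = 694 × 1.21864 ≈ 845.735 mm.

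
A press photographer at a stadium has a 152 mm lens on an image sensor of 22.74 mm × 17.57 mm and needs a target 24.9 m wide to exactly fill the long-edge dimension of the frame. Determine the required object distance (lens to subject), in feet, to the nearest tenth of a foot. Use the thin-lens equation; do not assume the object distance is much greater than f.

546.6 ft

W: 24.9 m = 24900 mm.
Magnification m = w/W = dᵢ/dₒ; combined with 1/f = 1/dₒ + 1/dᵢ this gives dₒ = f·(1 + W/w).
dₒ = 152 mm × (1 + 24900/22.74) = 152 × 1095.9868 ≈ 166589.995 mm = 166589.995/304.8 ft = 546.555 ft.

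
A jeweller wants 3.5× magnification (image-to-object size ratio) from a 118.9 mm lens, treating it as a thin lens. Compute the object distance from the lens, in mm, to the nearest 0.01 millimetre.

With m = dᵢ/dₒ and 1/f = 1/dₒ + 1/dᵢ, substituting dᵢ = m·dₒ gives 1/f = (1 + 1/m)/dₒ, hence dₒ = f·(1 + 1/m).
dₒ = 118.9 × (1 + 1/3.5) = 118.9 × 1.28571 ≈ 152.871 mm.

152.87 mm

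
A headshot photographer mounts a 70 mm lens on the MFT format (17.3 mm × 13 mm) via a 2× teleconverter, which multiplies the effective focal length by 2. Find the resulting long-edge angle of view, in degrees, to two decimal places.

Effective focal length f = 70 × 2 = 140 mm.
α = 2·arctan(17.3 / (2 × 140)) = 2·arctan(0.06179) ≈ 7.0711°.

7.07°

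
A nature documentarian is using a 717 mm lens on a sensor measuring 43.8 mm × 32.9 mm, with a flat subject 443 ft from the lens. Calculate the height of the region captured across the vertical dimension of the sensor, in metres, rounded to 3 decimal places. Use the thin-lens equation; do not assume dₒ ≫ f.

6.163 m

dₒ: 443 ft × 304.8 mm/ft = 135026.40 mm.
Similar triangles through the lens centre give W/dₒ = h/dᵢ; with 1/f = 1/dₒ + 1/dᵢ this gives W = h·(dₒ − f)/f.
W = 32.9 mm × (135026 − 717) / 717 = 32.9 × 187.3213 ≈ 6162.872 mm = 6.16287 m.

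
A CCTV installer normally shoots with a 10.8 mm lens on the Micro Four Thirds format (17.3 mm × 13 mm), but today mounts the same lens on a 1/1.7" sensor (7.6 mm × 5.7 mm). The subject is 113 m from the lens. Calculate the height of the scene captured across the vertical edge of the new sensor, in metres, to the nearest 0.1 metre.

The focal length stays 10.8 mm; the relevant sensor dimension is now h = 5.7 mm. Object distance dₒ = 113 m = 113000 mm.
Thin-lens field height W = h·(dₒ − f)/f = 5.7 × (113000 − 10.8)/10.8 ≈ 59633.189 mm = 59.6332 m.

59.6 m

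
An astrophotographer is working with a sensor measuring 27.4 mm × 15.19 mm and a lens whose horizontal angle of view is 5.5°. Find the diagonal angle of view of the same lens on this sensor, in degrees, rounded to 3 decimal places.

From the horizontal AOV: f = 27.4 / (2·tan(2.75°)) = 27.4 / 0.09607 ≈ 285.2179 mm.
Sensor diagonal = √(27.4² + 15.19²) = √981.4961 ≈ 31.3288 mm.
Diagonal AOV = 2·arctan(31.3288 / (2 × 285.2179)) = 2·arctan(0.05492) ≈ 6.2872°.

6.287°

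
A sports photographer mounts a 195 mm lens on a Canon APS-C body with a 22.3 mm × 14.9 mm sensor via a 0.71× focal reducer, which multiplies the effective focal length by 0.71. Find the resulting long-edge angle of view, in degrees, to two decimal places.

Effective focal length f = 195 × 0.71 = 138.45 mm.
α = 2·arctan(22.3 / (2 × 138.45)) = 2·arctan(0.08053) ≈ 9.2087°.

9.21°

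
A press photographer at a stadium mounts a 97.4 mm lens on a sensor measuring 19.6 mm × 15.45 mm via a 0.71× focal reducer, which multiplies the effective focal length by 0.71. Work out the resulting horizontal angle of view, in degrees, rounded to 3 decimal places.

16.132°

Effective focal length f = 97.4 × 0.71 = 69.154 mm.
α = 2·arctan(19.6 / (2 × 69.154)) = 2·arctan(0.14171) ≈ 16.1317°.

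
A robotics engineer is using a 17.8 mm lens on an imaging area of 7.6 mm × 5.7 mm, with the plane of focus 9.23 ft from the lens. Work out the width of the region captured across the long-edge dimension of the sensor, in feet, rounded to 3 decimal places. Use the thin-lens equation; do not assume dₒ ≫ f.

3.916 ft

dₒ: 9.23 ft × 304.8 mm/ft = 2813.30 mm.
Similar triangles through the lens centre give W/dₒ = w/dᵢ; with 1/f = 1/dₒ + 1/dᵢ this gives W = w·(dₒ − f)/f.
W = 7.6 mm × (2813.3 − 17.8) / 17.8 = 7.6 × 157.0508 ≈ 1193.586 mm = 1193.586/304.8 ft = 3.91596 ft.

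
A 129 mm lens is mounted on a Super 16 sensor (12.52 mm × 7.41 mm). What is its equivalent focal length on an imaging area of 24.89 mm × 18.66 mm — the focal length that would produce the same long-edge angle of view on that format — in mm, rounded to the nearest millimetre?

256 mm

Equal angle of view means equal width/f ratio, so f₂ = f₁ · (width₂/width₁) = 129 × 24.89/12.52.
f₂ = 129 × 1.98802 ≈ 256.454 mm.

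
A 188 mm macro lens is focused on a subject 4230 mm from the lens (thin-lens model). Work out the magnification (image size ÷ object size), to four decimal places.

Thin lens: 1/f = 1/dₒ + 1/dᵢ → 1/dᵢ = 1/188 − 1/4230 = 0.0050827 mm⁻¹, so dᵢ ≈ 196.7442 mm.
Magnification m = dᵢ/dₒ = 196.7442/4230 ≈ 0.04651.

0.0465×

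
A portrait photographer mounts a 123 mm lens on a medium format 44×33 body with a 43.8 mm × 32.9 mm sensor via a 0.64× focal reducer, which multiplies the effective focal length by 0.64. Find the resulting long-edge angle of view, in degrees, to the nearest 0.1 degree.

31.1°

Effective focal length f = 123 × 0.64 = 78.72 mm.
α = 2·arctan(43.8 / (2 × 78.72)) = 2·arctan(0.27820) ≈ 31.0933°.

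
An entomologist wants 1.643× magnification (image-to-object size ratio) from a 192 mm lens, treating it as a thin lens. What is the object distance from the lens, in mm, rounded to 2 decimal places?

With m = dᵢ/dₒ and 1/f = 1/dₒ + 1/dᵢ, substituting dᵢ = m·dₒ gives 1/f = (1 + 1/m)/dₒ, hence dₒ = f·(1 + 1/m).
dₒ = 192 × (1 + 1/1.643) = 192 × 1.60864 ≈ 308.859 mm.

308.86 mm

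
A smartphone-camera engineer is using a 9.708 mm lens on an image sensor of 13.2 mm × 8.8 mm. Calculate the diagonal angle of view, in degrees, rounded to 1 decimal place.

Sensor diagonal = √(13.2² + 8.8²) = √251.6800 ≈ 15.8644 mm.
Angle of view α = 2·arctan(d/2f) with d = 15.8644 mm and f = 9.708 mm.
d/2f = 0.81708; arctan(0.81708) ≈ 39.2516°, so α ≈ 78.5031°.

78.5°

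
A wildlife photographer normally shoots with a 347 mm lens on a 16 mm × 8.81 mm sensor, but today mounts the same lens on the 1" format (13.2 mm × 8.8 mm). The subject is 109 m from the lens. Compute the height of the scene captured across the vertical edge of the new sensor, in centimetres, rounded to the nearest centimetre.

276 cm

The focal length stays 347 mm; the relevant sensor dimension is now h = 8.8 mm. Object distance dₒ = 109 m = 109000 mm.
Thin-lens field height W = h·(dₒ − f)/f = 8.8 × (109000 − 347)/347 ≈ 2755.465 mm = 275.547 cm.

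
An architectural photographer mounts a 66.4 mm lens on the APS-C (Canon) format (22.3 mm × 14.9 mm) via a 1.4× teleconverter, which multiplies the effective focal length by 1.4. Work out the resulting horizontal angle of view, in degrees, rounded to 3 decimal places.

Effective focal length f = 66.4 × 1.4 = 92.96 mm.
α = 2·arctan(22.3 / (2 × 92.96)) = 2·arctan(0.11994) ≈ 13.6792°.

13.679°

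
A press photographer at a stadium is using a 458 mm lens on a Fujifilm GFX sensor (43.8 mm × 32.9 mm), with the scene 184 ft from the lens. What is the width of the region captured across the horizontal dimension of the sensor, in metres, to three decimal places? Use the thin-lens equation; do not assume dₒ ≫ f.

5.320 m

dₒ: 184 ft × 304.8 mm/ft = 56083.20 mm.
Similar triangles through the lens centre give W/dₒ = w/dᵢ; with 1/f = 1/dₒ + 1/dᵢ this gives W = w·(dₒ − f)/f.
W = 43.8 mm × (56083.2 − 458) / 458 = 43.8 × 121.4524 ≈ 5319.615 mm = 5.31962 m.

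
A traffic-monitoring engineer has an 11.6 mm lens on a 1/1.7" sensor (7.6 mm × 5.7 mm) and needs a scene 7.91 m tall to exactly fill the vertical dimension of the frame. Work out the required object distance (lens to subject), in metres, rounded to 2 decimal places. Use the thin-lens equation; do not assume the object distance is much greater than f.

16.11 m

W: 7.91 m = 7910 mm.
Magnification m = h/W = dᵢ/dₒ; combined with 1/f = 1/dₒ + 1/dᵢ this gives dₒ = f·(1 + W/h).
dₒ = 11.6 mm × (1 + 7910/5.7) = 11.6 × 1388.7193 ≈ 16109.144 mm = 16.1091 m.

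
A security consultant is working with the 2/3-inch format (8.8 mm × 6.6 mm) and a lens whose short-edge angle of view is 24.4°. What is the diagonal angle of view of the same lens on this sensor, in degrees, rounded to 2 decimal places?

39.63°

From the short-edge AOV: f = 6.6 / (2·tan(12.2°)) = 6.6 / 0.43242 ≈ 15.2631 mm.
Sensor diagonal = √(8.8² + 6.6²) = √121.0000 ≈ 11.0000 mm.
Diagonal AOV = 2·arctan(11.0000 / (2 × 15.2631)) = 2·arctan(0.36035) ≈ 39.6329°.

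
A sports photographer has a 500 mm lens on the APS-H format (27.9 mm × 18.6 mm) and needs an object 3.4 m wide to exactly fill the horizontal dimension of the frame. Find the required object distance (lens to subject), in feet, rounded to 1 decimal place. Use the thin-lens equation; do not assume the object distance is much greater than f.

W: 3.4 m = 3400 mm.
Magnification m = w/W = dᵢ/dₒ; combined with 1/f = 1/dₒ + 1/dᵢ this gives dₒ = f·(1 + W/w).
dₒ = 500 mm × (1 + 3400/27.9) = 500 × 122.8638 ≈ 61431.900 mm = 61431.900/304.8 ft = 201.548 ft.

201.5 ft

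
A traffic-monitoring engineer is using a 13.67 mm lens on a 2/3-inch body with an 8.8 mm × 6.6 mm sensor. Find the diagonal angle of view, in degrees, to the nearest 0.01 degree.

43.83°

Sensor diagonal = √(8.8² + 6.6²) = √121.0000 ≈ 11.0000 mm.
Angle of view α = 2·arctan(d/2f) with d = 11.0000 mm and f = 13.67 mm.
d/2f = 0.40234; arctan(0.40234) ≈ 21.9169°, so α ≈ 43.8339°.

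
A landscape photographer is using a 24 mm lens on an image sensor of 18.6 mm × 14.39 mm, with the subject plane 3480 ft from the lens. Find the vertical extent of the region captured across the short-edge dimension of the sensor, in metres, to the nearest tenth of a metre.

636.0 m

dₒ: 3480 ft × 304.8 mm/ft = 1060703.97 mm.
Similar triangles through the lens centre give W/dₒ = h/dᵢ; with 1/f = 1/dₒ + 1/dᵢ this gives W = h·(dₒ − f)/f.
W = 14.39 mm × (1.0607e+06 − 24) / 24 = 14.39 × 44194.9986 ≈ 635966.030 mm = 635.966 m.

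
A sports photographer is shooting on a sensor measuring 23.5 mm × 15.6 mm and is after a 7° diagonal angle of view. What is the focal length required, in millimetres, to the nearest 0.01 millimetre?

230.59 mm

Sensor diagonal = √(23.5² + 15.6²) = √795.6100 ≈ 28.2066 mm.
From α = 2·arctan(d/2f) we get f = d / (2·tan(α/2)).
With d = 28.2066 mm and α/2 = 3.5°, tan(α/2) ≈ 0.06116, so f ≈ 28.2066 / 0.12233 ≈ 230.5866 mm.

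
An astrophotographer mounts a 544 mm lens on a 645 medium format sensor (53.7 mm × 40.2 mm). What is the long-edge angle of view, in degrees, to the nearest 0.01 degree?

Angle of view α = 2·arctan(w/2f) with w = 53.7 mm and f = 544 mm.
w/2f = 0.04936; arctan(0.04936) ≈ 2.8256°, so α ≈ 5.6513°.

5.65°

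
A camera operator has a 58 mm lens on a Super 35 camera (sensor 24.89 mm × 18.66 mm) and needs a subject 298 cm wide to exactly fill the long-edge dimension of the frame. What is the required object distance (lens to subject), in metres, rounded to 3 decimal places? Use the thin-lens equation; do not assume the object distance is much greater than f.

W: 298 cm = 2980 mm.
Magnification m = w/W = dᵢ/dₒ; combined with 1/f = 1/dₒ + 1/dᵢ this gives dₒ = f·(1 + W/w).
dₒ = 58 mm × (1 + 2980/24.89) = 58 × 120.7268 ≈ 7002.154 mm = 7.00215 m.

7.002 m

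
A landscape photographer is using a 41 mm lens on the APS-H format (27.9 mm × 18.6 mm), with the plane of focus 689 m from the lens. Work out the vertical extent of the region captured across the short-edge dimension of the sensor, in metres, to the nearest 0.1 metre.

dₒ: 689 m = 689000 mm.
Similar triangles through the lens centre give W/dₒ = h/dᵢ; with 1/f = 1/dₒ + 1/dᵢ this gives W = h·(dₒ − f)/f.
W = 18.6 mm × (689000 − 41) / 41 = 18.6 × 16803.8780 ≈ 312552.132 mm = 312.552 m.

312.6 m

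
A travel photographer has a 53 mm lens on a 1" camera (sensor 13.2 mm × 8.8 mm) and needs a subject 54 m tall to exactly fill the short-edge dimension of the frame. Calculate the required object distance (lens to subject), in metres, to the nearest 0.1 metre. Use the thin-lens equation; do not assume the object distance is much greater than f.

325.3 m

W: 54 m = 54000 mm.
Magnification m = h/W = dᵢ/dₒ; combined with 1/f = 1/dₒ + 1/dᵢ this gives dₒ = f·(1 + W/h).
dₒ = 53 mm × (1 + 54000/8.8) = 53 × 6137.3636 ≈ 325280.273 mm = 325.28 m.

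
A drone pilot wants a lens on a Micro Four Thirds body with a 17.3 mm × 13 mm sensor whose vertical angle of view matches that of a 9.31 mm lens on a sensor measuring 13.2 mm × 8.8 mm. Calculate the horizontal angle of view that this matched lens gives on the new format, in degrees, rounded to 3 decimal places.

64.334°

Equal vertical AOV ⇒ f₂ = f₁ · 13/8.8 = 9.31 × 1.47727 ≈ 13.7534 mm.
Horizontal AOV on the new format = 2·arctan(17.3 / (2 × 13.7534)) = 2·arctan(0.62893) ≈ 64.3344°.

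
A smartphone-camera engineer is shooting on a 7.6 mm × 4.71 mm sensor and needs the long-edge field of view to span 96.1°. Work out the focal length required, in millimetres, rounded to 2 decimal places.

3.42 mm

From α = 2·arctan(w/2f) we get f = w / (2·tan(α/2)).
With w = 7.6 mm and α/2 = 48.05°, tan(α/2) ≈ 1.11256, so f ≈ 7.6 / 2.22513 ≈ 3.4155 mm.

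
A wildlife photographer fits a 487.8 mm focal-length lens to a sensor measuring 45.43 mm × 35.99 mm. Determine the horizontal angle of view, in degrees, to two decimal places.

Angle of view α = 2·arctan(w/2f) with w = 45.43 mm and f = 487.8 mm.
w/2f = 0.04657; arctan(0.04657) ≈ 2.6661°, so α ≈ 5.3322°.

5.33°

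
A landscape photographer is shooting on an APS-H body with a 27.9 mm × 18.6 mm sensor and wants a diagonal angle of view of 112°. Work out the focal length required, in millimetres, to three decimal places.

11.309 mm

Sensor diagonal = √(27.9² + 18.6²) = √1124.3700 ≈ 33.5316 mm.
From α = 2·arctan(d/2f) we get f = d / (2·tan(α/2)).
With d = 33.5316 mm and α/2 = 56°, tan(α/2) ≈ 1.48256, so f ≈ 33.5316 / 2.96512 ≈ 11.3087 mm.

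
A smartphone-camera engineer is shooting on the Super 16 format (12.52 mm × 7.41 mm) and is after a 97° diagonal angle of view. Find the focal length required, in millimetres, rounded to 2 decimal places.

Sensor diagonal = √(12.52² + 7.41²) = √211.6585 ≈ 14.5485 mm.
From α = 2·arctan(d/2f) we get f = d / (2·tan(α/2)).
With d = 14.5485 mm and α/2 = 48.5°, tan(α/2) ≈ 1.13029, so f ≈ 14.5485 / 2.26059 ≈ 6.4357 mm.

6.44 mm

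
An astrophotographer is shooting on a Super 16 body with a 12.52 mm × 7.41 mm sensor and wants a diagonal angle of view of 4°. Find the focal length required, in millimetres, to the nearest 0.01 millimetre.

208.31 mm

Sensor diagonal = √(12.52² + 7.41²) = √211.6585 ≈ 14.5485 mm.
From α = 2·arctan(d/2f) we get f = d / (2·tan(α/2)).
With d = 14.5485 mm and α/2 = 2°, tan(α/2) ≈ 0.03492, so f ≈ 14.5485 / 0.06984 ≈ 208.3071 mm.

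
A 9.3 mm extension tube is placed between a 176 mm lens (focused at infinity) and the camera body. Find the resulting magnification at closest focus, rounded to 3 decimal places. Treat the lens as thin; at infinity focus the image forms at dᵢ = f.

The tube moves the image plane from f to f + e, so dᵢ = 176 + 9.3 = 185.3 mm. Focus is achieved when 1/f = 1/dₒ + 1/dᵢ, giving dₒ = 1/(1/f − 1/(f+e)).
Magnification m = dᵢ/dₒ = (f+e)·(1/f − 1/(f+e)) = e/f = 9.3/176 ≈ 0.0528.

0.053×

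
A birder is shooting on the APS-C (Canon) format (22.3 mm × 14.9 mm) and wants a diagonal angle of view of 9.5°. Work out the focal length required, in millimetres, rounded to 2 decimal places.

Sensor diagonal = √(22.3² + 14.9²) = √719.3000 ≈ 26.8198 mm.
From α = 2·arctan(d/2f) we get f = d / (2·tan(α/2)).
With d = 26.8198 mm and α/2 = 4.75°, tan(α/2) ≈ 0.08309, so f ≈ 26.8198 / 0.16619 ≈ 161.3829 mm.

161.38 mm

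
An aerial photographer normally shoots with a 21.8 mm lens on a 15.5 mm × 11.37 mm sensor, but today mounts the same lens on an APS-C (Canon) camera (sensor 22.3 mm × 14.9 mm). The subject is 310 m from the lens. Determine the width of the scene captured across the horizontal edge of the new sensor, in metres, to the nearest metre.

317 m

The focal length stays 21.8 mm; the relevant sensor dimension is now w = 22.3 mm. Object distance dₒ = 310 m = 310000 mm.
Thin-lens field width W = w·(dₒ − f)/f = 22.3 × (310000 − 21.8)/21.8 ≈ 317087.792 mm = 317.088 m.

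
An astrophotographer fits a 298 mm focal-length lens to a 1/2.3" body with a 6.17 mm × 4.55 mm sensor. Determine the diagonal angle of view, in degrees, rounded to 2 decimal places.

1.47°

Sensor diagonal = √(6.17² + 4.55²) = √58.7714 ≈ 7.6663 mm.
Angle of view α = 2·arctan(d/2f) with d = 7.6663 mm and f = 298 mm.
d/2f = 0.01286; arctan(0.01286) ≈ 0.7369°, so α ≈ 1.4739°.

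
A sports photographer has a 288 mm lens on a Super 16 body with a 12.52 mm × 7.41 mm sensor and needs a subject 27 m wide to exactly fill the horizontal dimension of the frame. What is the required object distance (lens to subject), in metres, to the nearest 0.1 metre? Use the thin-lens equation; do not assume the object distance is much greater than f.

W: 27 m = 27000 mm.
Magnification m = w/W = dᵢ/dₒ; combined with 1/f = 1/dₒ + 1/dᵢ this gives dₒ = f·(1 + W/w).
dₒ = 288 mm × (1 + 27000/12.52) = 288 × 2157.5495 ≈ 621374.262 mm = 621.374 m.

621.4 m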